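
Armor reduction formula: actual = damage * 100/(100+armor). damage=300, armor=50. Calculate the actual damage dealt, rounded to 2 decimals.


actual = 300 * 100 / (100 + 50)
= 300 * 100 / 150
= 30000 / 150
= 200.00

200.00 damage


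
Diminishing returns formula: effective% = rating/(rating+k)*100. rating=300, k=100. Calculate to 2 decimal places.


effective% = rating / (rating + k) * 100
= 300 / (300 + 100) * 100
= 300 / 400 * 100
= 0.75 * 100
= 75.00%

75.00%


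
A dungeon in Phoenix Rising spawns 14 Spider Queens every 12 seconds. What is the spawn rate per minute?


Spawns per minute = count * (60 / interval)
= 14 * (60 / 12)
= 14 * 5.0
= 70.0

70.0 per minute


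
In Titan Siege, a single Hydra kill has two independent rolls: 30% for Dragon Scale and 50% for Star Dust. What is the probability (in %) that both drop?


For independent events, P(both) = P(A) * P(B)
= 30% * 50%
= 1500 / 100 %
= 15.0%

15.0%


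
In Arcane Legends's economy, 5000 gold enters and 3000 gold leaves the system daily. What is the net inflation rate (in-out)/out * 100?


Net gold = 5000 - 3000 = 2000
Inflation rate = net / sunk * 100 = 2000 / 3000 * 100
= 0.666667 * 100
= 66.67%

66.67%


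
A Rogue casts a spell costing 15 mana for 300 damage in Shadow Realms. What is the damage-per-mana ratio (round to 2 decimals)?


Efficiency = damage / mana
= 300 / 15
= 20.00

20.00 dmg/mana


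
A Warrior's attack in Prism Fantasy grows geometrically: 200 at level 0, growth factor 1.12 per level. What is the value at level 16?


value = base * growth^level
= 200 * 1.12^16
= 200 * 6.130394
= 1226.08

1226.08 attack


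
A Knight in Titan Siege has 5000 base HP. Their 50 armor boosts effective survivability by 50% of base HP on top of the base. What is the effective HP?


EHP = 5000 * (1 + 50/100)
= 5000 * (1 + 0.5)
= 5000 * 1.5
= 7500.0

7500.0 EHP


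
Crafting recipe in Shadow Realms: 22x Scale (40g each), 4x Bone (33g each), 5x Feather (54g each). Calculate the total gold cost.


Cost breakdown:
  Scale: 22 * 40 = 880
  Bone: 4 * 33 = 132
  Feather: 5 * 54 = 270
Total = 880 + 132 + 270 = 1282

1282 gold


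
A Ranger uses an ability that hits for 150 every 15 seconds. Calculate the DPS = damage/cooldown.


DPS = damage / cooldown
= 150 / 15
= 10.00

10.00 DPS


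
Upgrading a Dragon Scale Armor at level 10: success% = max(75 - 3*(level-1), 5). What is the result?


raw_rate = 75 - 3 * (10 - 1)
= 75 - 3 * 9
= 75 - 27
= 48
Apply floor: max(48, 5) = 48%

48%


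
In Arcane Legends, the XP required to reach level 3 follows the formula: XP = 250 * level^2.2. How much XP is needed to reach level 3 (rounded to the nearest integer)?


XP = 250 * level^2.2
Substitute level = 3:
XP = 250 * 3^2.2
= 250 * 11.2116
= 2803

2803 XP


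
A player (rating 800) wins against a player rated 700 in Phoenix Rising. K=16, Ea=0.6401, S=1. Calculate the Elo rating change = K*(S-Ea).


Elo update: delta = K * (S - Ea), where S = 1 (wins)
S - Ea = 1 - 0.6401 = 0.3599
Rating change = 16 * 0.3599
= 5.76

5.76 rating points


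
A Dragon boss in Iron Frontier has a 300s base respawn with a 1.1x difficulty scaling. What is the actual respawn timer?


Respawn time = base * multiplier
= 300 * 1.1
= 330.0 seconds

330.0 seconds


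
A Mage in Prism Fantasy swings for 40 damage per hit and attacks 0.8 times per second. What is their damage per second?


DPS = damage * attack_speed
= 40 * 0.8
= 32.0

32.0 DPS


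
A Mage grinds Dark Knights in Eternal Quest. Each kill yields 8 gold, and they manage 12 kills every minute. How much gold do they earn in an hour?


Gold per minute = 8 * 12 = 96
Gold per hour = 96 * 60 = 5760

5760 gold/hour


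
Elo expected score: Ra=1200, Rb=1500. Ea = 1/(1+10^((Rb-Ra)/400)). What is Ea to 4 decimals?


Elo expected score: Ea = 1/(1 + 10^((Rb-Ra)/400))
Rb - Ra = 1500 - 1200 = 300
(Rb-Ra)/400 = 300/400 = 0.75
10^0.75 = 5.623413
Ea = 1/(1 + 5.623413) = 1/6.623413 = 0.1510

0.1510


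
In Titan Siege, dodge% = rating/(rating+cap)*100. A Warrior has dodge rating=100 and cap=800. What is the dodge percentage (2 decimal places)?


dodge% = 100 / (100 + 800) * 100
= 100 / 900 * 100
= 0.111111 * 100
= 11.11%

11.11%


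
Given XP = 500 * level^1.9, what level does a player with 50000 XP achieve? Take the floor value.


XP = 500 * level^1.9, so level = (XP / 500)^(1/1.9)
= (50000 / 500)^(1/1.9)
= 100.0^0.5263
= 11.2884
Floor: level = 11

level 11


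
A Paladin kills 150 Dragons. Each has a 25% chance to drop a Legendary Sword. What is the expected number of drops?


Expected drops = kills * (drop_rate / 100)
= 150 * (25 / 100)
= 150 * 0.25
= 37.5

37.5 drops


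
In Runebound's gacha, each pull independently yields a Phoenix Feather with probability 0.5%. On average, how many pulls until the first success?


Expected pulls for a geometric distribution = 1/p = 100 / rate%
= 100 / 0.5
= 200.0

200.0 pulls


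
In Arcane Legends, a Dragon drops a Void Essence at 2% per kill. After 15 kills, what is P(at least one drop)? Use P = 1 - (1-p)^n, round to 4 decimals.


P(at least one) = 1 - P(none) = 1 - (1-p)^n
p = 2/100 = 0.02
1 - p = 0.98
(1 - p)^15 = 0.98^15 = 0.738569
P(at least one) = 1 - 0.738569 = 0.2614

0.2614


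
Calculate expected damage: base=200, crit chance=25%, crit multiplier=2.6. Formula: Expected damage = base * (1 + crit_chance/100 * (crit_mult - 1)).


E[dmg] = base * (1 + crit_chance * (crit_mult - 1))
cc as decimal = 25/100 = 0.25
cm - 1 = 2.6 - 1 = 1.6
Bonus factor = 0.25 * 1.6 = 0.4
Total multiplier = 1 + 0.4 = 1.4
Expected damage = 200 * 1.4 = 280.00

280.00 damage


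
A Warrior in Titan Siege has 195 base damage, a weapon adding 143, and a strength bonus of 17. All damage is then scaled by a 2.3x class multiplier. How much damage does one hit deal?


Sum base + weapon + str = 195 + 143 + 17 = 355
Multiply by 2.3:
355 * 2.3 = 816.5

816.5 damage


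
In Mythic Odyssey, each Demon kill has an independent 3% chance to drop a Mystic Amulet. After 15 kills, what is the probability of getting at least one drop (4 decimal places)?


P(at least one) = 1 - P(none) = 1 - (1-p)^n
p = 3/100 = 0.03
1 - p = 0.97
(1 - p)^15 = 0.97^15 = 0.633251
P(at least one) = 1 - 0.633251 = 0.3667

0.3667


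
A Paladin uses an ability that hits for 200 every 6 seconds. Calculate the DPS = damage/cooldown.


DPS = damage / cooldown
= 200 / 6
= 33.33

33.33 DPS


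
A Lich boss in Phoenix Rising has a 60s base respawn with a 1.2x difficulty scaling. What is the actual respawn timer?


Respawn time = base * multiplier
= 60 * 1.2
= 72.0 seconds

72.0 seconds


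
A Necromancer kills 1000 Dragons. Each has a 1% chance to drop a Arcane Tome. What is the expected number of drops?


Expected drops = kills * (drop_rate / 100)
= 1000 * (1 / 100)
= 1000 * 0.01
= 10.0

10.0 drops


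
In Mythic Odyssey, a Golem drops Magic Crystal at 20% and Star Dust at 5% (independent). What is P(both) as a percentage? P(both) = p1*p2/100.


For independent events, P(both) = P(A) * P(B)
= 20% * 5%
= 100 / 100 %
= 1.0%

1.0%


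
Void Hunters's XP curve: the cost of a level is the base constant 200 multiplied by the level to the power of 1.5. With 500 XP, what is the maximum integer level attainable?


XP = 200 * level^1.5, so level = (XP / 200)^(1/1.5)
= (500 / 200)^(1/1.5)
= 2.5^0.6667
= 1.842
Floor: level = 1

level 1


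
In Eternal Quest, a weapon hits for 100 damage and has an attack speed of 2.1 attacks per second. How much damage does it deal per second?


DPS = damage * attack_speed
= 100 * 2.1
= 210.0

210.0 DPS


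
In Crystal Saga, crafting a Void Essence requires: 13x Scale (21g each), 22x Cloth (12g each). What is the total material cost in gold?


Cost breakdown:
  Scale: 13 * 21 = 273
  Cloth: 22 * 12 = 264
Total = 273 + 264 = 537

537 gold


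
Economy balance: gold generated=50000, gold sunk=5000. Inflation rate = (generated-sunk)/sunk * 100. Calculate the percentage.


Net gold = 50000 - 5000 = 45000
Inflation rate = net / sunk * 100 = 45000 / 5000 * 100
= 9.0 * 100
= 900.00%

900.00%


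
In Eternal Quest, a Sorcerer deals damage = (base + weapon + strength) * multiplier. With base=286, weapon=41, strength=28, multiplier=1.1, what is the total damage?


Sum base + weapon + str = 286 + 41 + 28 = 355
Multiply by 1.1:
355 * 1.1 = 390.5

390.5 damage


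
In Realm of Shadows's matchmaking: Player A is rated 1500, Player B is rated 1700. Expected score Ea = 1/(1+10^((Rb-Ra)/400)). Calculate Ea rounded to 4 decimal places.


Elo expected score: Ea = 1/(1 + 10^((Rb-Ra)/400))
Rb - Ra = 1700 - 1500 = 200
(Rb-Ra)/400 = 200/400 = 0.5
10^0.5 = 3.162278
Ea = 1/(1 + 3.162278) = 1/4.162278 = 0.2403

0.2403


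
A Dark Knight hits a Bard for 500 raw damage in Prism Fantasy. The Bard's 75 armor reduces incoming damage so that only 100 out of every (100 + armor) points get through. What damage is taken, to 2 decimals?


actual = 500 * 100 / (100 + 75)
= 500 * 100 / 175
= 50000 / 175
= 285.71

285.71 damage


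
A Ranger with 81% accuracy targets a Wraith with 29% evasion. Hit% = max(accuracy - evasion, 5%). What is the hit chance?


accuracy - evasion = 81 - 29 = 52
Apply floor: max(52, 5) = 52
Hit chance = 52%

52%


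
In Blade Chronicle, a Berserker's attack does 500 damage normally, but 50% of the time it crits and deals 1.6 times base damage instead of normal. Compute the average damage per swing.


E[dmg] = base * (1 + crit_chance * (crit_mult - 1))
cc as decimal = 50/100 = 0.5
cm - 1 = 1.6 - 1 = 0.6
Bonus factor = 0.5 * 0.6 = 0.3
Total multiplier = 1 + 0.3 = 1.3
Expected damage = 500 * 1.3 = 650.00

650.00 damage


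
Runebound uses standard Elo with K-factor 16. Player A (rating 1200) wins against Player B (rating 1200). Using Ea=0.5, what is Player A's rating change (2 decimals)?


Elo update: delta = K * (S - Ea), where S = 1 (wins)
S - Ea = 1 - 0.5 = 0.5
Rating change = 16 * 0.5
= 8.00

8.00 rating points


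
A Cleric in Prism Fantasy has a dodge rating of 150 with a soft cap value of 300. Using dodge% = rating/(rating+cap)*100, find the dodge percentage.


dodge% = 150 / (150 + 300) * 100
= 150 / 450 * 100
= 0.333333 * 100
= 33.33%

33.33%


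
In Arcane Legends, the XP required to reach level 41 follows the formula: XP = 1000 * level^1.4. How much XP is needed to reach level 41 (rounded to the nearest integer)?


XP = 1000 * level^1.4
Substitute level = 41:
XP = 1000 * 41^1.4
= 1000 * 181.0912
= 181091

181091 XP


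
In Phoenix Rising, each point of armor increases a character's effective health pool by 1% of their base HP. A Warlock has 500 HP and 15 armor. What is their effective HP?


EHP = 500 * (1 + 15/100)
= 500 * (1 + 0.15)
= 500 * 1.15
= 575.0

575.0 EHP


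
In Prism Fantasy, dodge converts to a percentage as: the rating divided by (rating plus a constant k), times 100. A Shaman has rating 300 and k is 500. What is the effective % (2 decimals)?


effective% = rating / (rating + k) * 100
= 300 / (300 + 500) * 100
= 300 / 800 * 100
= 0.375 * 100
= 37.50%

37.50%


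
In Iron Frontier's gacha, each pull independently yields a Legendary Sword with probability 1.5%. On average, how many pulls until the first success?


Expected pulls for a geometric distribution = 1/p = 100 / rate%
= 100 / 1.5
= 66.67

66.67 pulls


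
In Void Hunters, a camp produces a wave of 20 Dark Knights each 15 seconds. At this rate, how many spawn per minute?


Spawns per minute = count * (60 / interval)
= 20 * (60 / 15)
= 20 * 4.0
= 80.0

80.0 per minute


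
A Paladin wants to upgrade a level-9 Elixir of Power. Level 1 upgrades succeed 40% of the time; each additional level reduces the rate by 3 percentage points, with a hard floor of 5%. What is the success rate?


raw_rate = 40 - 3 * (9 - 1)
= 40 - 3 * 8
= 40 - 24
= 16
Apply floor: max(16, 5) = 16%

16%


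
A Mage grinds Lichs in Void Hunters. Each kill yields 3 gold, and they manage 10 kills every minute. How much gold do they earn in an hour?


Gold per minute = 3 * 10 = 30
Gold per hour = 30 * 60 = 1800

1800 gold/hour


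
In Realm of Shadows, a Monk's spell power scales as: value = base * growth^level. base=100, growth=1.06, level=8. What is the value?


value = base * growth^level
= 100 * 1.06^8
= 100 * 1.593848
= 159.38

159.38 spell power


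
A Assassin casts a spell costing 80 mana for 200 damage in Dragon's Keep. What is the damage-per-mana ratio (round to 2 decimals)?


Efficiency = damage / mana
= 200 / 80
= 2.50

2.50 dmg/mana


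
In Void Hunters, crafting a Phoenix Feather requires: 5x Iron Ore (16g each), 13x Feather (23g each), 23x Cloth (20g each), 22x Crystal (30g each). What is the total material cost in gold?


Cost breakdown:
  Iron Ore: 5 * 16 = 80
  Feather: 13 * 23 = 299
  Cloth: 23 * 20 = 460
  Crystal: 22 * 30 = 660
Total = 80 + 299 + 460 + 660 = 1499

1499 gold


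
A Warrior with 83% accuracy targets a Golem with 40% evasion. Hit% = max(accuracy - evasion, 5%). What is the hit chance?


accuracy - evasion = 83 - 40 = 43
Apply floor: max(43, 5) = 43
Hit chance = 43%

43%


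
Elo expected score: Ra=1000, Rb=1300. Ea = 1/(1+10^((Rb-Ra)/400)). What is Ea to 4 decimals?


Elo expected score: Ea = 1/(1 + 10^((Rb-Ra)/400))
Rb - Ra = 1300 - 1000 = 300
(Rb-Ra)/400 = 300/400 = 0.75
10^0.75 = 5.623413
Ea = 1/(1 + 5.623413) = 1/6.623413 = 0.1510

0.1510


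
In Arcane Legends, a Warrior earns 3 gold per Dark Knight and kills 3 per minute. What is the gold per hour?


Gold per minute = 3 * 3 = 9
Gold per hour = 9 * 60 = 540

540 gold/hour


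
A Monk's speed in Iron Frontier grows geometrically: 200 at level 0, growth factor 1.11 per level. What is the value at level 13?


value = base * growth^level
= 200 * 1.11^13
= 200 * 3.88328
= 776.66

776.66 speed


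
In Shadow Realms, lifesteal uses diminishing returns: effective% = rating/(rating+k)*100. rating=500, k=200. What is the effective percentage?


effective% = rating / (rating + k) * 100
= 500 / (500 + 200) * 100
= 500 / 700 * 100
= 0.714286 * 100
= 71.43%

71.43%


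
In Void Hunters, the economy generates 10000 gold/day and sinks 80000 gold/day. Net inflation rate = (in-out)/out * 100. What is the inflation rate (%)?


Net gold = 10000 - 80000 = -70000
Inflation rate = net / sunk * 100 = -70000 / 80000 * 100
= -0.875 * 100
= -87.50%

-87.50%


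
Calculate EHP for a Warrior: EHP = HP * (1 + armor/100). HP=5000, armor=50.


EHP = 5000 * (1 + 50/100)
= 5000 * (1 + 0.5)
= 5000 * 1.5
= 7500.0

7500.0 EHP


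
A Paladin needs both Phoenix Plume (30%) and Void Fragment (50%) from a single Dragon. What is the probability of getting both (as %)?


For independent events, P(both) = P(A) * P(B)
= 30% * 50%
= 1500 / 100 %
= 15.0%

15.0%


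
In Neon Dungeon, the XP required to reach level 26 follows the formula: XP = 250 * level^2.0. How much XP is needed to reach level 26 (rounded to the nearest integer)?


XP = 250 * level^2.0
Substitute level = 26:
XP = 250 * 26^2.0
= 250 * 676.0
= 169000

169000 XP


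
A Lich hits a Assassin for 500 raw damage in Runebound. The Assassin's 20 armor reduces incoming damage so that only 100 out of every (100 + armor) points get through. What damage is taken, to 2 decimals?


actual = 500 * 100 / (100 + 20)
= 500 * 100 / 120
= 50000 / 120
= 416.67

416.67 damage


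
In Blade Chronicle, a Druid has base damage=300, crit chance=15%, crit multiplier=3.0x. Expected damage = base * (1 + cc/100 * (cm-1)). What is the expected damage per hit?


E[dmg] = base * (1 + crit_chance * (crit_mult - 1))
cc as decimal = 15/100 = 0.15
cm - 1 = 3.0 - 1 = 2.0
Bonus factor = 0.15 * 2.0 = 0.3
Total multiplier = 1 + 0.3 = 1.3
Expected damage = 300 * 1.3 = 390.00

390.00 damage


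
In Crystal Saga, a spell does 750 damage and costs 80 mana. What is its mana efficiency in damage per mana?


Efficiency = damage / mana
= 750 / 80
= 9.38

9.38 dmg/mana


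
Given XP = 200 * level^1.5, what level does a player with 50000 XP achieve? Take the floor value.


XP = 200 * level^1.5, so level = (XP / 200)^(1/1.5)
= (50000 / 200)^(1/1.5)
= 250.0^0.6667
= 39.685
Floor: level = 39

level 39


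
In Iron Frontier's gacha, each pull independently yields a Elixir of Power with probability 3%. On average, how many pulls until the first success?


Expected pulls for a geometric distribution = 1/p = 100 / rate%
= 100 / 3
= 33.33

33.33 pulls


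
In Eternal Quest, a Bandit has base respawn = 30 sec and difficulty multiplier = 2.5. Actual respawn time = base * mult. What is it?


Respawn time = base * multiplier
= 30 * 2.5
= 75.0 seconds

75.0 seconds


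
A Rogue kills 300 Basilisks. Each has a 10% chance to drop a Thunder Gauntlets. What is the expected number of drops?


Expected drops = kills * (drop_rate / 100)
= 300 * (10 / 100)
= 300 * 0.1
= 30.0

30.0 drops


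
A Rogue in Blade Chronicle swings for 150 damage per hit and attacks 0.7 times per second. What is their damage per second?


DPS = damage * attack_speed
= 150 * 0.7
= 105.0

105.0 DPS


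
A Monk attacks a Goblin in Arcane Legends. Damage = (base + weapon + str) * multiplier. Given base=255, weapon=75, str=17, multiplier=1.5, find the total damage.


Sum base + weapon + str = 255 + 75 + 17 = 347
Multiply by 1.5:
347 * 1.5 = 520.5

520.5 damage


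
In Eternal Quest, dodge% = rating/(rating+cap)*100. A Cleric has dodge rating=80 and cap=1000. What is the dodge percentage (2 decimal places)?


dodge% = 80 / (80 + 1000) * 100
= 80 / 1080 * 100
= 0.074074 * 100
= 7.41%

7.41%


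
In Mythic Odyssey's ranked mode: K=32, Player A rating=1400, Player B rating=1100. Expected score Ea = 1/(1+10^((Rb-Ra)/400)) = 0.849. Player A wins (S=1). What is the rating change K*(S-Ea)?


Elo update: delta = K * (S - Ea), where S = 1 (wins)
S - Ea = 1 - 0.849 = 0.151
Rating change = 32 * 0.151
= 4.83

4.83 rating points


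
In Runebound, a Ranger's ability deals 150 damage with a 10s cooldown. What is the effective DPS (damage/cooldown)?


DPS = damage / cooldown
= 150 / 10
= 15.00

15.00 DPS


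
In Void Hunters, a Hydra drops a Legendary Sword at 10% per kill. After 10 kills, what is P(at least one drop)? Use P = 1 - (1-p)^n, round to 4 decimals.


P(at least one) = 1 - P(none) = 1 - (1-p)^n
p = 10/100 = 0.1
1 - p = 0.9
(1 - p)^10 = 0.9^10 = 0.348678
P(at least one) = 1 - 0.348678 = 0.6513

0.6513


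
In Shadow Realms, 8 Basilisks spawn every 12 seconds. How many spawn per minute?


Spawns per minute = count * (60 / interval)
= 8 * (60 / 12)
= 8 * 5.0
= 40.0

40.0 per minute


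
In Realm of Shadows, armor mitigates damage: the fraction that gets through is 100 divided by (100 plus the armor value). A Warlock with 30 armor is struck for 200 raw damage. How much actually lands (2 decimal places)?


actual = 200 * 100 / (100 + 30)
= 200 * 100 / 130
= 20000 / 130
= 153.85

153.85 damage


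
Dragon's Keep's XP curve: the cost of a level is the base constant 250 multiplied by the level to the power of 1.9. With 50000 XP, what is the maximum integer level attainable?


XP = 250 * level^1.9, so level = (XP / 250)^(1/1.9)
= (50000 / 250)^(1/1.9)
= 200.0^0.5263
= 16.258
Floor: level = 16

level 16


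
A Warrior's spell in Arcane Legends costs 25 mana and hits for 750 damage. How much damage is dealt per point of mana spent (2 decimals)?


Efficiency = damage / mana
= 750 / 25
= 30.00

30.00 dmg/mana


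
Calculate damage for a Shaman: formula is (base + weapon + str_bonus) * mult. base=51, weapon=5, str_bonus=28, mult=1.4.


Sum base + weapon + str = 51 + 5 + 28 = 84
Multiply by 1.4:
84 * 1.4 = 117.6

117.6 damage


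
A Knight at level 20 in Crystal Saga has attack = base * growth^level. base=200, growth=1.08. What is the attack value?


value = base * growth^level
= 200 * 1.08^20
= 200 * 4.660957
= 932.19

932.19 attack


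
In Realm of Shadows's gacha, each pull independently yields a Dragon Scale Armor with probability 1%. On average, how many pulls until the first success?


Expected pulls for a geometric distribution = 1/p = 100 / rate%
= 100 / 1
= 100.0

100.0 pulls


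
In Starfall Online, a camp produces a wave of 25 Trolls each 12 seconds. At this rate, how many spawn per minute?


Spawns per minute = count * (60 / interval)
= 25 * (60 / 12)
= 25 * 5.0
= 125.0

125.0 per minute


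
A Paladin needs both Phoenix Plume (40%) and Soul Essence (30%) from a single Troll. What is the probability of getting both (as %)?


For independent events, P(both) = P(A) * P(B)
= 40% * 30%
= 1200 / 100 %
= 12.0%

12.0%


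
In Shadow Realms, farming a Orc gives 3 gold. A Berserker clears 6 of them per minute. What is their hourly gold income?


Gold per minute = 3 * 6 = 18
Gold per hour = 18 * 60 = 1080

1080 gold/hour


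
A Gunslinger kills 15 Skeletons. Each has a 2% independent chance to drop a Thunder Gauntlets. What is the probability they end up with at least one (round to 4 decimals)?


P(at least one) = 1 - P(none) = 1 - (1-p)^n
p = 2/100 = 0.02
1 - p = 0.98
(1 - p)^15 = 0.98^15 = 0.738569
P(at least one) = 1 - 0.738569 = 0.2614

0.2614


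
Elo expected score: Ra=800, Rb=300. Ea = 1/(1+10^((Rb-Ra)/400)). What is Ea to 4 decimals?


Elo expected score: Ea = 1/(1 + 10^((Rb-Ra)/400))
Rb - Ra = 300 - 800 = -500
(Rb-Ra)/400 = -500/400 = -1.25
10^-1.25 = 0.056234
Ea = 1/(1 + 0.056234) = 1/1.056234 = 0.9468

0.9468


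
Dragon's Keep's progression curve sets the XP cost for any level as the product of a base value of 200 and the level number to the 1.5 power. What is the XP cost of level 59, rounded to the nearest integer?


XP = 200 * level^1.5
Substitute level = 59:
XP = 200 * 59^1.5
= 200 * 453.1876
= 90638

90638 XP


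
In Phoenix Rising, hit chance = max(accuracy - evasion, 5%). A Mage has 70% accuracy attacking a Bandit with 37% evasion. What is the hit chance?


accuracy - evasion = 70 - 37 = 33
Apply floor: max(33, 5) = 33
Hit chance = 33%

33%


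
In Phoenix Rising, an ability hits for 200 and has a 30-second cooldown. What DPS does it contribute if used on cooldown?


DPS = damage / cooldown
= 200 / 30
= 6.67

6.67 DPS


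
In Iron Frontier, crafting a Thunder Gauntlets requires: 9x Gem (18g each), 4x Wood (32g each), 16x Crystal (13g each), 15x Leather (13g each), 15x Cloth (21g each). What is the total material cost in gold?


Cost breakdown:
  Gem: 9 * 18 = 162
  Wood: 4 * 32 = 128
  Crystal: 16 * 13 = 208
  Leather: 15 * 13 = 195
  Cloth: 15 * 21 = 315
Total = 162 + 128 + 208 + 195 + 315 = 1008

1008 gold


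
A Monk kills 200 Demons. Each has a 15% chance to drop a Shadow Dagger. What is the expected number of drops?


Expected drops = kills * (drop_rate / 100)
= 200 * (15 / 100)
= 200 * 0.15
= 30.0

30.0 drops


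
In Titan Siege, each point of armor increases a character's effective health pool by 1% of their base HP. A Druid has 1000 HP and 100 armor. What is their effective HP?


EHP = 1000 * (1 + 100/100)
= 1000 * (1 + 1.0)
= 1000 * 2.0
= 2000.0

2000.0 EHP


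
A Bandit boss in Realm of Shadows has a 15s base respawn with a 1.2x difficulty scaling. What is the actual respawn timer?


Respawn time = base * multiplier
= 15 * 1.2
= 18.0 seconds

18.0 seconds


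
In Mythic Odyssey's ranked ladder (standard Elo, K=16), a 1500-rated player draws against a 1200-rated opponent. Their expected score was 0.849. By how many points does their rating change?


Elo update: delta = K * (S - Ea), where S = 0.5 (draws)
S - Ea = 0.5 - 0.849 = -0.349
Rating change = 16 * -0.349
= -5.58

-5.58 rating points


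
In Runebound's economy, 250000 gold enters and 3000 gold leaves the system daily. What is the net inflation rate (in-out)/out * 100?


Net gold = 250000 - 3000 = 247000
Inflation rate = net / sunk * 100 = 247000 / 3000 * 100
= 82.333333 * 100
= 8233.33%

8233.33%


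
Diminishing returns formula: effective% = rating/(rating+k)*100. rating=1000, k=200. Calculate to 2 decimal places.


effective% = rating / (rating + k) * 100
= 1000 / (1000 + 200) * 100
= 1000 / 1200 * 100
= 0.833333 * 100
= 83.33%

83.33%


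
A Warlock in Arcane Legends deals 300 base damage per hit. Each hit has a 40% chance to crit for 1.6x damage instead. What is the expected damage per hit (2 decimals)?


E[dmg] = base * (1 + crit_chance * (crit_mult - 1))
cc as decimal = 40/100 = 0.4
cm - 1 = 1.6 - 1 = 0.6
Bonus factor = 0.4 * 0.6 = 0.24
Total multiplier = 1 + 0.24 = 1.24
Expected damage = 300 * 1.24 = 372.00

372.00 damage


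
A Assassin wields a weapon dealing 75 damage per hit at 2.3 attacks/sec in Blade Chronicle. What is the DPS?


DPS = damage * attack_speed
= 75 * 2.3
= 172.5

172.5 DPS


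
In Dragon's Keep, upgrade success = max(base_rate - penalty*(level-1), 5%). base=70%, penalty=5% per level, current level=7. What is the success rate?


raw_rate = 70 - 5 * (7 - 1)
= 70 - 5 * 6
= 70 - 30
= 40
Apply floor: max(40, 5) = 40%

40%


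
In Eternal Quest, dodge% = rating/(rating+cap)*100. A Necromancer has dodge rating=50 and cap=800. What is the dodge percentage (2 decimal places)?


dodge% = 50 / (50 + 800) * 100
= 50 / 850 * 100
= 0.058824 * 100
= 5.88%

5.88%


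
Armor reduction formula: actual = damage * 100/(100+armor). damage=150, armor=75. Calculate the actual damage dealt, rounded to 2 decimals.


actual = 150 * 100 / (100 + 75)
= 150 * 100 / 175
= 15000 / 175
= 85.71

85.71 damage


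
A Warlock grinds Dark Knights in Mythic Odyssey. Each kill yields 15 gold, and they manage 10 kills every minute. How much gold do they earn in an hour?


Gold per minute = 15 * 10 = 150
Gold per hour = 150 * 60 = 9000

9000 gold/hour


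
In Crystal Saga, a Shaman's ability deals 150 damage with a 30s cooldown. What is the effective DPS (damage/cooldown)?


DPS = damage / cooldown
= 150 / 30
= 5.00

5.00 DPS


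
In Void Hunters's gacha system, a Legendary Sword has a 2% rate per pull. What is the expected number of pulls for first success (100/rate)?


Expected pulls for a geometric distribution = 1/p = 100 / rate%
= 100 / 2
= 50.0

50.0 pulls


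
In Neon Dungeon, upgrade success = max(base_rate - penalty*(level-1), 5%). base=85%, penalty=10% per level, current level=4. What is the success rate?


raw_rate = 85 - 10 * (4 - 1)
= 85 - 10 * 3
= 85 - 30
= 55
Apply floor: max(55, 5) = 55%

55%


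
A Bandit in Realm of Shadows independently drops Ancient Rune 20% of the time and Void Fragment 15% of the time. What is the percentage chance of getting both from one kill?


For independent events, P(both) = P(A) * P(B)
= 20% * 15%
= 300 / 100 %
= 3.0%

3.0%


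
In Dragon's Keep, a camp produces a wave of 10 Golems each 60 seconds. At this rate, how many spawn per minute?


Spawns per minute = count * (60 / interval)
= 10 * (60 / 60)
= 10 * 1.0
= 10.0

10.0 per minute


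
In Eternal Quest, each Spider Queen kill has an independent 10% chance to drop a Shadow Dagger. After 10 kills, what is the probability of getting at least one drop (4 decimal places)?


P(at least one) = 1 - P(none) = 1 - (1-p)^n
p = 10/100 = 0.1
1 - p = 0.9
(1 - p)^10 = 0.9^10 = 0.348678
P(at least one) = 1 - 0.348678 = 0.6513

0.6513


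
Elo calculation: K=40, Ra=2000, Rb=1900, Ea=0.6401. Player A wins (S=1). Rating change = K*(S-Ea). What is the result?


Elo update: delta = K * (S - Ea), where S = 1 (wins)
S - Ea = 1 - 0.6401 = 0.3599
Rating change = 40 * 0.3599
= 14.40

14.40 rating points


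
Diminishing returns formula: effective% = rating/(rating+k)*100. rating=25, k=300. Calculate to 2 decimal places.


effective% = rating / (rating + k) * 100
= 25 / (25 + 300) * 100
= 25 / 325 * 100
= 0.076923 * 100
= 7.69%

7.69%


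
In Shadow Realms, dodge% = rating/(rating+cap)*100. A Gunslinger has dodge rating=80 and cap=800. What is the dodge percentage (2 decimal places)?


dodge% = 80 / (80 + 800) * 100
= 80 / 880 * 100
= 0.090909 * 100
= 9.09%

9.09%


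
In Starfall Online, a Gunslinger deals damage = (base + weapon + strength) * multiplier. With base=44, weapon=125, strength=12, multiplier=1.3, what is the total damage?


Sum base + weapon + str = 44 + 125 + 12 = 181
Multiply by 1.3:
181 * 1.3 = 235.3

235.3 damage


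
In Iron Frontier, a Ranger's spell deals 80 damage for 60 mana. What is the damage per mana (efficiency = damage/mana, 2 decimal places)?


Efficiency = damage / mana
= 80 / 60
= 1.33

1.33 dmg/mana


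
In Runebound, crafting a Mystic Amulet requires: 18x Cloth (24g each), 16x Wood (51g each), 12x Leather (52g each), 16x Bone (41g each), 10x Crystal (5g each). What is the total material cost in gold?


Cost breakdown:
  Cloth: 18 * 24 = 432
  Wood: 16 * 51 = 816
  Leather: 12 * 52 = 624
  Bone: 16 * 41 = 656
  Crystal: 10 * 5 = 50
Total = 432 + 816 + 624 + 656 + 50 = 2578

2578 gold


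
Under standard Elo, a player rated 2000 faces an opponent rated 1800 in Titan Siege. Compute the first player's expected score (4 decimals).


Elo expected score: Ea = 1/(1 + 10^((Rb-Ra)/400))
Rb - Ra = 1800 - 2000 = -200
(Rb-Ra)/400 = -200/400 = -0.5
10^-0.5 = 0.316228
Ea = 1/(1 + 0.316228) = 1/1.316228 = 0.7597

0.7597


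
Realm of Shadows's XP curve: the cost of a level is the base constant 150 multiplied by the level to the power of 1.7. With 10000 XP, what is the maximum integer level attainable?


XP = 150 * level^1.7, so level = (XP / 150)^(1/1.7)
= (10000 / 150)^(1/1.7)
= 66.6667^0.5882
= 11.8274
Floor: level = 11

level 11


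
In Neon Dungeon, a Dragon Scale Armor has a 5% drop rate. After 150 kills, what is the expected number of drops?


Expected drops = kills * (drop_rate / 100)
= 150 * (5 / 100)
= 150 * 0.05
= 7.5

7.5 drops


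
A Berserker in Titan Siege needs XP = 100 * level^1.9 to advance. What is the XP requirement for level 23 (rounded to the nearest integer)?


XP = 100 * level^1.9
Substitute level = 23:
XP = 100 * 23^1.9
= 100 * 386.6187
= 38662

38662 XP


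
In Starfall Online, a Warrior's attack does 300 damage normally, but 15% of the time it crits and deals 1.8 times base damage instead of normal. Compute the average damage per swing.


E[dmg] = base * (1 + crit_chance * (crit_mult - 1))
cc as decimal = 15/100 = 0.15
cm - 1 = 1.8 - 1 = 0.8
Bonus factor = 0.15 * 0.8 = 0.12
Total multiplier = 1 + 0.12 = 1.12
Expected damage = 300 * 1.12 = 336.00

336.00 damage


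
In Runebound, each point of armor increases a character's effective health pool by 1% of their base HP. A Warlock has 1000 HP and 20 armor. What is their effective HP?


EHP = 1000 * (1 + 20/100)
= 1000 * (1 + 0.2)
= 1000 * 1.2
= 1200.0

1200.0 EHP


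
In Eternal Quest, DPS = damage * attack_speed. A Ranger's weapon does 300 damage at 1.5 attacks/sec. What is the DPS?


DPS = damage * attack_speed
= 300 * 1.5
= 450.0

450.0 DPS


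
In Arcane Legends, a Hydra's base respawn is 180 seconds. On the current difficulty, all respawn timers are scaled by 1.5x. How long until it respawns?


Respawn time = base * multiplier
= 180 * 1.5
= 270.0 seconds

270.0 seconds


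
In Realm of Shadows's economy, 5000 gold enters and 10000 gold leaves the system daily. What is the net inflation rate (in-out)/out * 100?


Net gold = 5000 - 10000 = -5000
Inflation rate = net / sunk * 100 = -5000 / 10000 * 100
= -0.5 * 100
= -50.00%

-50.00%


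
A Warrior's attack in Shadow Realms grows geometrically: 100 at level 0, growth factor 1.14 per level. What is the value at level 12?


value = base * growth^level
= 100 * 1.14^12
= 100 * 4.817905
= 481.79

481.79 attack


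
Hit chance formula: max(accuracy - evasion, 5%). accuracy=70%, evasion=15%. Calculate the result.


accuracy - evasion = 70 - 15 = 55
Apply floor: max(55, 5) = 55
Hit chance = 55%

55%


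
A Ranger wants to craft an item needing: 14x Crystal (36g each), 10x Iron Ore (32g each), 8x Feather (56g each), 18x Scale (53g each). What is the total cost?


Cost breakdown:
  Crystal: 14 * 36 = 504
  Iron Ore: 10 * 32 = 320
  Feather: 8 * 56 = 448
  Scale: 18 * 53 = 954
Total = 504 + 320 + 448 + 954 = 2226

2226 gold


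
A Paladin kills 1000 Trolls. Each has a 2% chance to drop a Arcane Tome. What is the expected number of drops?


Expected drops = kills * (drop_rate / 100)
= 1000 * (2 / 100)
= 1000 * 0.02
= 20.0

20.0 drops


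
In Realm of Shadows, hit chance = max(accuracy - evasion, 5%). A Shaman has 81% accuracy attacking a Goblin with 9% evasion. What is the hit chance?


accuracy - evasion = 81 - 9 = 72
Apply floor: max(72, 5) = 72
Hit chance = 72%

72%


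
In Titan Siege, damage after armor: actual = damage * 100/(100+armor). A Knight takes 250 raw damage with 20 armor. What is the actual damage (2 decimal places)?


actual = 250 * 100 / (100 + 20)
= 250 * 100 / 120
= 25000 / 120
= 208.33

208.33 damage


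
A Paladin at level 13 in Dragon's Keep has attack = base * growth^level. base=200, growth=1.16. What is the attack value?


value = base * growth^level
= 200 * 1.16^13
= 200 * 6.885791
= 1377.16

1377.16 attack


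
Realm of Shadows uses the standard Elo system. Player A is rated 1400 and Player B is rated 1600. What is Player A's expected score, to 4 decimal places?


Elo expected score: Ea = 1/(1 + 10^((Rb-Ra)/400))
Rb - Ra = 1600 - 1400 = 200
(Rb-Ra)/400 = 200/400 = 0.5
10^0.5 = 3.162278
Ea = 1/(1 + 3.162278) = 1/4.162278 = 0.2403

0.2403


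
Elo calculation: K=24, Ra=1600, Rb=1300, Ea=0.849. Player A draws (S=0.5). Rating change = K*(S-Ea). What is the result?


Elo update: delta = K * (S - Ea), where S = 0.5 (draws)
S - Ea = 0.5 - 0.849 = -0.349
Rating change = 24 * -0.349
= -8.38

-8.38 rating points


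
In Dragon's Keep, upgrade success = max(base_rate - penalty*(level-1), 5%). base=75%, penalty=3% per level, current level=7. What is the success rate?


raw_rate = 75 - 3 * (7 - 1)
= 75 - 3 * 6
= 75 - 18
= 57
Apply floor: max(57, 5) = 57%

57%


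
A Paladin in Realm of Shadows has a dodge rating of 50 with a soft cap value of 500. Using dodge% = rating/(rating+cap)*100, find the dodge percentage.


dodge% = 50 / (50 + 500) * 100
= 50 / 550 * 100
= 0.090909 * 100
= 9.09%

9.09%


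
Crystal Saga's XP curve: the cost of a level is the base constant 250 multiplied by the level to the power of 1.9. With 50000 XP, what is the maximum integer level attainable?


XP = 250 * level^1.9, so level = (XP / 250)^(1/1.9)
= (50000 / 250)^(1/1.9)
= 200.0^0.5263
= 16.258
Floor: level = 16

level 16


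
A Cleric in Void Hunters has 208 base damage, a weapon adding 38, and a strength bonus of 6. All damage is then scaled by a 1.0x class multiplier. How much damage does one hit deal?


Sum base + weapon + str = 208 + 38 + 6 = 252
Multiply by 1.0:
252 * 1.0 = 252.0

252.0 damage


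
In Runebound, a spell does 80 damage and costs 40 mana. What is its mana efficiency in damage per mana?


Efficiency = damage / mana
= 80 / 40
= 2.00

2.00 dmg/mana


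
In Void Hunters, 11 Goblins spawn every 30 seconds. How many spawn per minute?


Spawns per minute = count * (60 / interval)
= 11 * (60 / 30)
= 11 * 2.0
= 22.0

22.0 per minute


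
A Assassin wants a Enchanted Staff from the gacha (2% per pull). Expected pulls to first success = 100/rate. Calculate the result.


Expected pulls for a geometric distribution = 1/p = 100 / rate%
= 100 / 2
= 50.0

50.0 pulls


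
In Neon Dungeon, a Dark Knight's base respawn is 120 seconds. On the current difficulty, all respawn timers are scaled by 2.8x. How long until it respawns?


Respawn time = base * multiplier
= 120 * 2.8
= 336.0 seconds

336.0 seconds


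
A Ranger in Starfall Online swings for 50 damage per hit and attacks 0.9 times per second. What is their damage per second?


DPS = damage * attack_speed
= 50 * 0.9
= 45.0

45.0 DPS


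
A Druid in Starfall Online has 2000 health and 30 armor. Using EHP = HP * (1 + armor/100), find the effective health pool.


EHP = 2000 * (1 + 30/100)
= 2000 * (1 + 0.3)
= 2000 * 1.3
= 2600.0

2600.0 EHP


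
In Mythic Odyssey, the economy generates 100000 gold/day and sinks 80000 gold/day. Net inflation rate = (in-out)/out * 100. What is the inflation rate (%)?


Net gold = 100000 - 80000 = 20000
Inflation rate = net / sunk * 100 = 20000 / 80000 * 100
= 0.25 * 100
= 25.00%

25.00%


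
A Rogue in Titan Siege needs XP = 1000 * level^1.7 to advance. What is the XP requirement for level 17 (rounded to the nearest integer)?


XP = 1000 * level^1.7
Substitute level = 17:
XP = 1000 * 17^1.7
= 1000 * 123.5274
= 123527

123527 XP


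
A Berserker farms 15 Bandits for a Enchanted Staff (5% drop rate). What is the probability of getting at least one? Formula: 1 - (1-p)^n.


P(at least one) = 1 - P(none) = 1 - (1-p)^n
p = 5/100 = 0.05
1 - p = 0.95
(1 - p)^15 = 0.95^15 = 0.463291
P(at least one) = 1 - 0.463291 = 0.5367

0.5367


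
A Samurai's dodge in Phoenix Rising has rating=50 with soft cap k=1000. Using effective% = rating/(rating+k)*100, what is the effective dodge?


effective% = rating / (rating + k) * 100
= 50 / (50 + 1000) * 100
= 50 / 1050 * 100
= 0.047619 * 100
= 4.76%

4.76%


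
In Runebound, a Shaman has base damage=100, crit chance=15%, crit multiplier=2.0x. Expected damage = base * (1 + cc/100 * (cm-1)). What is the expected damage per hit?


E[dmg] = base * (1 + crit_chance * (crit_mult - 1))
cc as decimal = 15/100 = 0.15
cm - 1 = 2.0 - 1 = 1.0
Bonus factor = 0.15 * 1.0 = 0.15
Total multiplier = 1 + 0.15 = 1.15
Expected damage = 100 * 1.15 = 115.00

115.00 damage


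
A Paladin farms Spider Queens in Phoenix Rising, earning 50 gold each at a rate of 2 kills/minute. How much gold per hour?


Gold per minute = 50 * 2 = 100
Gold per hour = 100 * 60 = 6000

6000 gold/hour


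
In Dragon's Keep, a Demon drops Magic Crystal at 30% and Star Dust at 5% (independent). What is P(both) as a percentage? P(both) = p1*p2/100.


For independent events, P(both) = P(A) * P(B)
= 30% * 5%
= 150 / 100 %
= 1.5%

1.5%


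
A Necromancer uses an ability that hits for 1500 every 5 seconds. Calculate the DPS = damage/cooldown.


DPS = damage / cooldown
= 1500 / 5
= 300.00

300.00 DPS


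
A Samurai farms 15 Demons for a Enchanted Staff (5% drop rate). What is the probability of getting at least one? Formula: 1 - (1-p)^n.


P(at least one) = 1 - P(none) = 1 - (1-p)^n
p = 5/100 = 0.05
1 - p = 0.95
(1 - p)^15 = 0.95^15 = 0.463291
P(at least one) = 1 - 0.463291 = 0.5367

0.5367


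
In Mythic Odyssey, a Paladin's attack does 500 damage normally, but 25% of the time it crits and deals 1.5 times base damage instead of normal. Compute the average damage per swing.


E[dmg] = base * (1 + crit_chance * (crit_mult - 1))
cc as decimal = 25/100 = 0.25
cm - 1 = 1.5 - 1 = 0.5
Bonus factor = 0.25 * 0.5 = 0.125
Total multiplier = 1 + 0.125 = 1.125
Expected damage = 500 * 1.125 = 562.50

562.50 damage


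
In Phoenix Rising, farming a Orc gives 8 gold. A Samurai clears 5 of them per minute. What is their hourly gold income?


Gold per minute = 8 * 5 = 40
Gold per hour = 40 * 60 = 2400

2400 gold/hour


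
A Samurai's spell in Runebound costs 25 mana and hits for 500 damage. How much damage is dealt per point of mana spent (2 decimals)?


Efficiency = damage / mana
= 500 / 25
= 20.00

20.00 dmg/mana


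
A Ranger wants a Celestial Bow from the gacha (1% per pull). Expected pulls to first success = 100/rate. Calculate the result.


Expected pulls for a geometric distribution = 1/p = 100 / rate%
= 100 / 1
= 100.0

100.0 pulls


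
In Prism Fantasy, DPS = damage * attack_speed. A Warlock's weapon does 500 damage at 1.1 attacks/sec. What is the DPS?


DPS = damage * attack_speed
= 500 * 1.1
= 550.0

550.0 DPS
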